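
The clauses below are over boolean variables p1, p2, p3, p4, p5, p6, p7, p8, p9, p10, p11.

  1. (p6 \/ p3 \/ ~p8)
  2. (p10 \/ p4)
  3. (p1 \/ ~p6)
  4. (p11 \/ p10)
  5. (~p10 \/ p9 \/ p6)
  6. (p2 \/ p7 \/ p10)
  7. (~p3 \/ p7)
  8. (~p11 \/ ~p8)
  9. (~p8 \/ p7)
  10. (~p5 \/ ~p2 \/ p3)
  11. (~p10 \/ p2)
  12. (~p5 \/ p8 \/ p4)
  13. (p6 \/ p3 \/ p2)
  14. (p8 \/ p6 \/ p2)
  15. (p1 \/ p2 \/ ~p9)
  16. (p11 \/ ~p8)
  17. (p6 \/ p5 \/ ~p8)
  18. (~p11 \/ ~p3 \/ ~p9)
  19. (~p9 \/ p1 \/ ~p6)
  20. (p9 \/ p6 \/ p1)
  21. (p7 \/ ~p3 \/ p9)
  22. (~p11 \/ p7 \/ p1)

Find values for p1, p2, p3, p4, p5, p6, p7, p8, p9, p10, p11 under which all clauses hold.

p7 occurs only positively in the remaining clauses — set p7 = True.
Try p1 = False.
  then p6 is forced to False.
  then p9 is forced to True.
  then p2 is forced to True.
For the remaining variables, p3 = True, p4 = False, p5 = False, p8 = False, p10 = True, p11 = False works.
Every clause has at least one true literal under this assignment.

p1=0  p2=1  p3=1  p4=0  p5=0  p6=0  p7=1  p8=0  p9=1  p10=1  p11=0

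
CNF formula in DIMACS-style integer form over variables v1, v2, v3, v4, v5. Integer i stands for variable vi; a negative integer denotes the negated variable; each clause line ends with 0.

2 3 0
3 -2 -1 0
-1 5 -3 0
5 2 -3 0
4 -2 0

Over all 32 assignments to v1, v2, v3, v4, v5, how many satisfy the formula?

Split on v2, then v3.
  v2=T, v3=T: remaining (v1,v4,v5) ∈ {(F,T,F); (F,T,T); (T,T,T)} — 3.
  v2=T, v3=F: remaining (v1,v4,v5) ∈ {(F,T,F); (F,T,T)} — 2.
  v2=F, v3=T: remaining (v1,v4,v5) ∈ {(F,F,T); (F,T,T); (T,F,T); (T,T,T)} — 4.
  v2=F, v3=F: a clause becomes empty — 0.
Total: 3 + 2 + 4 + 0 = 9.

9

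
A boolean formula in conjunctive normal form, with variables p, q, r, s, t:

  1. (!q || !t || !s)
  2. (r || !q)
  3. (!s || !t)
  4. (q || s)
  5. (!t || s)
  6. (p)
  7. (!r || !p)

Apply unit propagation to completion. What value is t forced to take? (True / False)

False

Unit clause (p) sets p = True.
(!r || !p): since p = True, the clause reduces to (!r). r = False.
In (r || !q), r is now false; !q must hold, so q = False.
In (q || s), q is now false; s must hold, so s = True.
In (!t || !s), !s is now false; !t must hold, so t = False.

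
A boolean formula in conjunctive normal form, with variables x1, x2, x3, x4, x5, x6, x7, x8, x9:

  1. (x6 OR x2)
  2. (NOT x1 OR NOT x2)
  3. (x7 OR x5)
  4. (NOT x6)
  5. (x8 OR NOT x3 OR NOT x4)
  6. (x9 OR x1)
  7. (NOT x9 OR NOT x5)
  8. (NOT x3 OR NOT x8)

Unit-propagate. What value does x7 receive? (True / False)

True

Unit clause (NOT x6) sets x6 = False.
(x6 OR x2) with x6 = False leaves only x2, so x2 = True.
From (NOT x2 OR NOT x1) and x2 = True: x1 = False.
(x1 OR x9) with x1 = False leaves only x9, so x9 = True.
In (NOT x9 OR NOT x5), NOT x9 is now false; NOT x5 must hold, so x5 = False.
(x7 OR x5) with x5 = False leaves only x7, so x7 = True.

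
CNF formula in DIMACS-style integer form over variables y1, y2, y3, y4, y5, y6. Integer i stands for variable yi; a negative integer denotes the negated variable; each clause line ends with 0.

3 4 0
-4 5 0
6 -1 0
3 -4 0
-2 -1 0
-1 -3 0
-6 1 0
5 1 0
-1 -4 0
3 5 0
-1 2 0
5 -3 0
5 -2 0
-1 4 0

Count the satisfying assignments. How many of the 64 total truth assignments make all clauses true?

4

The models are:
  y1=F y2=F y3=T y4=F y5=T y6=F
  y1=F y2=F y3=T y4=T y5=T y6=F
  y1=F y2=T y3=T y4=F y5=T y6=F
  y1=F y2=T y3=T y4=T y5=T y6=F
Count: 4.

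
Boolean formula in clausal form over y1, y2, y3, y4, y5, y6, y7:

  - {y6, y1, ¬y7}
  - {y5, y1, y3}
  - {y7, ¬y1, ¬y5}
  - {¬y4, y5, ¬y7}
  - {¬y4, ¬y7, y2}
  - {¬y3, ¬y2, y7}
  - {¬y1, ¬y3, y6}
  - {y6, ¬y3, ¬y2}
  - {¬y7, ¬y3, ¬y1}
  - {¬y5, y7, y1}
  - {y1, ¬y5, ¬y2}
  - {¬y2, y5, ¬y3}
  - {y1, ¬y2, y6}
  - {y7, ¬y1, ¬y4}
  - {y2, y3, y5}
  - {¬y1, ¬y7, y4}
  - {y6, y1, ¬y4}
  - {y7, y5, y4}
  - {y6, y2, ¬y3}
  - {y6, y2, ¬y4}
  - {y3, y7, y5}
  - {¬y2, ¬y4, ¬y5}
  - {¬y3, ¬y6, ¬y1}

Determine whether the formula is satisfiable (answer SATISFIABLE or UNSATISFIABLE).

Branch on y1: take y1 = False.
Try y2 = False.
Branch on y3: take y3 = True.
  then y6 is forced to True.
The remaining clauses are satisfied by y4 = False, y5 = False, y7 = True.
So y1 = 0, y2 = 0, y3 = 1, y4 = 0, y5 = 0, y6 = 1, y7 = 1 is a satisfying assignment.

SATISFIABLE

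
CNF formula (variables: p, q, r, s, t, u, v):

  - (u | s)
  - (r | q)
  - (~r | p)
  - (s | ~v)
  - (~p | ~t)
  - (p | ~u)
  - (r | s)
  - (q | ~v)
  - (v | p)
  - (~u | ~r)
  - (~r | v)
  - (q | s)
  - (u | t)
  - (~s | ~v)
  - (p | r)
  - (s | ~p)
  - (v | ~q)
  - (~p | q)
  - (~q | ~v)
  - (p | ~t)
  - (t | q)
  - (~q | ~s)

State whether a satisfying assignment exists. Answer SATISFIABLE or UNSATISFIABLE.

UNSATISFIABLE

p = True:
  propagation gives t=False, u=True, r=False, q=True; an empty clause results — contradiction.
p = False:
  propagation gives r=False; an empty clause results — contradiction.
Every branch closes, so no satisfying assignment exists.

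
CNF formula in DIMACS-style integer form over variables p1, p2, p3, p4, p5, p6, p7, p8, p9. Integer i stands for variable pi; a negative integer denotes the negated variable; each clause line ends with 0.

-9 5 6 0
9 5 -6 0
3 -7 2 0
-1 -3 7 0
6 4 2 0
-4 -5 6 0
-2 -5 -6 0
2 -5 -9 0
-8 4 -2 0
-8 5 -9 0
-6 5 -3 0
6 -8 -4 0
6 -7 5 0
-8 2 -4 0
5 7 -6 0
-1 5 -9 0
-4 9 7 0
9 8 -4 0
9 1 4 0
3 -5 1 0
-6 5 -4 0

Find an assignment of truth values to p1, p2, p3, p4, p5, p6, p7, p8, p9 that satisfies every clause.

p1 = False, p2 = True, p3 = True, p4 = False, p5 = True, p6 = False, p7 = True, p8 = False, p9 = True

Check each clause:
  1. (p5 OR p6 OR NOT p9) — p5 is true.
  2. (NOT p6 OR p5 OR p9) — p9 is true.
  3. (p2 OR NOT p7 OR p3) — p2 is true.
  4. (NOT p1 OR NOT p3 OR p7) — NOT p1 is true.
  5. (p6 OR p2 OR p4) — p2 is true.
  6. (NOT p4 OR p6 OR NOT p5) — NOT p4 is true.
  7. (NOT p2 OR NOT p6 OR NOT p5) — NOT p6 is true.
  8. (NOT p9 OR NOT p5 OR p2) — p2 is true.
  9. (p4 OR NOT p8 OR NOT p2) — NOT p8 is true.
  10. (NOT p9 OR p5 OR NOT p8) — NOT p8 is true.
  11. (NOT p6 OR NOT p3 OR p5) — NOT p6 is true.
  12. (p6 OR NOT p8 OR NOT p4) — NOT p8 is true.
  13. (p6 OR p5 OR NOT p7) — p5 is true.
  14. (NOT p4 OR p2 OR NOT p8) — NOT p8 is true.
  15. (NOT p6 OR p5 OR p7) — NOT p6 is true.
  16. (p5 OR NOT p1 OR NOT p9) — p5 is true.
  17. (p7 OR NOT p4 OR p9) — p9 is true.
  18. (p8 OR NOT p4 OR p9) — p9 is true.
  19. (p1 OR p9 OR p4) — p9 is true.
  20. (NOT p5 OR p3 OR p1) — p3 is true.
  21. (NOT p6 OR NOT p4 OR p5) — NOT p6 is true.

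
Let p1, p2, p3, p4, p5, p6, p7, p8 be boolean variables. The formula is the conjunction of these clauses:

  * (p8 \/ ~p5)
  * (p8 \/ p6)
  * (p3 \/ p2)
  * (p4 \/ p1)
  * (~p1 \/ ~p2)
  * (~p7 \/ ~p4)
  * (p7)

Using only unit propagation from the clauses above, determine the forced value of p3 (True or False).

Unit clause (p7) sets p7 = True.
(~p7 \/ ~p4) with p7 = True leaves only ~p4, so p4 = False.
(p4 \/ p1): since p4 = False, the clause reduces to (p1). p1 = True.
(~p1 \/ ~p2) with p1 = True leaves only ~p2, so p2 = False.
From (p3 \/ p2) and p2 = False: p3 = True.

True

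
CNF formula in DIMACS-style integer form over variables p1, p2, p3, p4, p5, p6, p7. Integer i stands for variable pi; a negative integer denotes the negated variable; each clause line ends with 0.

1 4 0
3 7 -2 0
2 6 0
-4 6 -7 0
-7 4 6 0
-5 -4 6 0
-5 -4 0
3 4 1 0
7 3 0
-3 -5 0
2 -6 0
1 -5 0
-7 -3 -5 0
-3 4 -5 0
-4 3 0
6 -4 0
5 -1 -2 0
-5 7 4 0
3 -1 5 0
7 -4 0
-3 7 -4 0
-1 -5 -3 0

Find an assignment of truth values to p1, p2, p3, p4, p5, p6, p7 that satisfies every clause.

p1=True  p2=True  p3=False  p4=False  p5=True  p6=True  p7=True

Set p1 = True and propagate.
Set p2 = True and propagate.
  then p5 is forced to True.
  then p4 is forced to False.
  then p3 is forced to False.
  then p7 is forced to True.
  then p6 is forced to True.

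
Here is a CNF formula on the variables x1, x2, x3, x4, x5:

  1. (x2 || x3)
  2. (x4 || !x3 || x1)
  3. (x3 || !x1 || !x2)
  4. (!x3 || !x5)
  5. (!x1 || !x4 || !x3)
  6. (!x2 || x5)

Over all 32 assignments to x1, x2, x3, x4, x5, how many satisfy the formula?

4

Satisfying assignments:
  x1=F x2=F x3=T x4=T x5=F
  x1=F x2=T x3=F x4=F x5=T
  x1=F x2=T x3=F x4=T x5=T
  x1=T x2=F x3=T x4=F x5=F
Count: 4.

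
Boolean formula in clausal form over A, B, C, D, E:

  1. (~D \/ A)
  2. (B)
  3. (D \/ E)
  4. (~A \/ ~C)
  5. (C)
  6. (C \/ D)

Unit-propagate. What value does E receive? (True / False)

(B) stands alone — B = True.
Unit clause (C) sets C = True.
From (~C \/ ~A) and C = True: A = False.
In (A \/ ~D), A is now false; ~D must hold, so D = False.
(D \/ E): since D = False, the clause reduces to (E). E = True.

True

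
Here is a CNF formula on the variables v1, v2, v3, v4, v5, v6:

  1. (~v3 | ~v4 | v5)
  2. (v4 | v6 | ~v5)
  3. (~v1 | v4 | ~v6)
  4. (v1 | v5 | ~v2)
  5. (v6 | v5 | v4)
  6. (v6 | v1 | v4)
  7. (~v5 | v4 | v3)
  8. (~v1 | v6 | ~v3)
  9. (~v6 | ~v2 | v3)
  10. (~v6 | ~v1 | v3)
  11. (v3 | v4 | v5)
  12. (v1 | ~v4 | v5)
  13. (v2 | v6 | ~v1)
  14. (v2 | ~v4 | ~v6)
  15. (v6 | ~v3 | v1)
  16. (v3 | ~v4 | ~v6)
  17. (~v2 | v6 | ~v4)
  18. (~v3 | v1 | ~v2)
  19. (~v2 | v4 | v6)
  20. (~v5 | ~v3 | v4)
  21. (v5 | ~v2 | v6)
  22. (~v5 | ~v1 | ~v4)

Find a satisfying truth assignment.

v1=False, v2=False, v3=False, v4=True, v5=True, v6=False

Branch on v1: take v1 = False.
For the remaining variables, v2 = False, v3 = False, v4 = True, v5 = True, v6 = False works.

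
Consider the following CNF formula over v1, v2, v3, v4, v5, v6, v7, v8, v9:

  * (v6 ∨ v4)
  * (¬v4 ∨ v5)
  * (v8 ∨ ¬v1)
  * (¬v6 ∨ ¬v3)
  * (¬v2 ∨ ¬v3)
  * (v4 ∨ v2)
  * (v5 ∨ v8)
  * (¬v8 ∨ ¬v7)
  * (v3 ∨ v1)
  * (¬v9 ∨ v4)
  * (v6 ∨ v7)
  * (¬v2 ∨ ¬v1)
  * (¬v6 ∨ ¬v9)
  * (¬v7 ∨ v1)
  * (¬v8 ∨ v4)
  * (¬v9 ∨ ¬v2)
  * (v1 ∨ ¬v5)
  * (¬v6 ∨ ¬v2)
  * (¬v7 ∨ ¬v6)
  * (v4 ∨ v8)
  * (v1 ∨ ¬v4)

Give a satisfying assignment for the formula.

v1 = T  v2 = F  v3 = F  v4 = T  v5 = T  v6 = T  v7 = F  v8 = T  v9 = F

Check each clause:
  1. (v6 ∨ v4) — v4 is true.
  2. (v5 ∨ ¬v4) — v5 is true.
  3. (v8 ∨ ¬v1) — v8 is true.
  4. (¬v6 ∨ ¬v3) — ¬v3 is true.
  5. (¬v2 ∨ ¬v3) — ¬v3 is true.
  6. (v2 ∨ v4) — v4 is true.
  7. (v5 ∨ v8) — v8 is true.
  8. (¬v8 ∨ ¬v7) — ¬v7 is true.
  9. (v1 ∨ v3) — v1 is true.
  10. (v4 ∨ ¬v9) — v4 is true.
  11. (v6 ∨ v7) — v6 is true.
  12. (¬v1 ∨ ¬v2) — ¬v2 is true.
  13. (¬v9 ∨ ¬v6) — ¬v9 is true.
  14. (¬v7 ∨ v1) — ¬v7 is true.
  15. (v4 ∨ ¬v8) — v4 is true.
  16. (¬v2 ∨ ¬v9) — ¬v2 is true.
  17. (v1 ∨ ¬v5) — v1 is true.
  18. (¬v2 ∨ ¬v6) — ¬v2 is true.
  19. (¬v6 ∨ ¬v7) — ¬v7 is true.
  20. (v4 ∨ v8) — v8 is true.
  21. (v1 ∨ ¬v4) — v1 is true.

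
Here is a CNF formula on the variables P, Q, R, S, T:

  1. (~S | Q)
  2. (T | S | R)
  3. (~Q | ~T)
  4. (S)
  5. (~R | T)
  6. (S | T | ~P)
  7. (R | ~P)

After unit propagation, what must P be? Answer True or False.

(S) is a unit clause: S = True.
From (Q | ~S) and S = True: Q = True.
(~T | ~Q): since Q = True, the clause reduces to (~T). T = False.
From (T | ~R) and T = False: R = False.
(R | ~P): since R = False, the clause reduces to (~P). P = False.

False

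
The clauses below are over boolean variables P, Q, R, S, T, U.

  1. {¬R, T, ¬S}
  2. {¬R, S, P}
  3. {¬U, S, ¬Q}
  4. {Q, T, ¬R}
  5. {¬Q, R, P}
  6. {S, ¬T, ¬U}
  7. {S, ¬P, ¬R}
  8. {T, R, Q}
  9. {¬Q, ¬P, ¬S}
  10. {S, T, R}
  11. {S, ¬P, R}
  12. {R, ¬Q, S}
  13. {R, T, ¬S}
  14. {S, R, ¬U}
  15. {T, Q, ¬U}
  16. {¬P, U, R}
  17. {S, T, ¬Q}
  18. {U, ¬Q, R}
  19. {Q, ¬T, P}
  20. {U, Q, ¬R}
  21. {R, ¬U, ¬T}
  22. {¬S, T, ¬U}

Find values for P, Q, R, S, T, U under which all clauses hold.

P = T, Q = F, R = T, S = T, T = T, U = T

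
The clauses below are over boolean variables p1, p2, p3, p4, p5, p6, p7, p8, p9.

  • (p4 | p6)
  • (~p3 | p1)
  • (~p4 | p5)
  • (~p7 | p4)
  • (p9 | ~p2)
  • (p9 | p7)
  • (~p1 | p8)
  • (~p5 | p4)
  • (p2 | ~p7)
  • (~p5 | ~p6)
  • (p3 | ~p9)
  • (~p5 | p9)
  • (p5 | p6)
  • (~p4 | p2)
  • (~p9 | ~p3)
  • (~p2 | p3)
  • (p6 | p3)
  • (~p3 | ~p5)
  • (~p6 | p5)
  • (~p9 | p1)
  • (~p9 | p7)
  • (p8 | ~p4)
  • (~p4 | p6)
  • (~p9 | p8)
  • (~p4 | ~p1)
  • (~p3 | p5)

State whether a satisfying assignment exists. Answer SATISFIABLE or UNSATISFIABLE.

p4 = True:
  propagation gives p5=True, p6=False; an empty clause results — contradiction.
p4 = False:
  propagation gives p6=True, p7=False, p9=True; an empty clause results — contradiction.
Every branch closes, so no satisfying assignment exists.

UNSATISFIABLE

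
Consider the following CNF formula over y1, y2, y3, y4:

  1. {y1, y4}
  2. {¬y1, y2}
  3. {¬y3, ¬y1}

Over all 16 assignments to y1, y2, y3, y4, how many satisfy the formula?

Satisfying assignments:
  y1=0 y2=0 y3=0 y4=1
  y1=0 y2=0 y3=1 y4=1
  y1=0 y2=1 y3=0 y4=1
  y1=0 y2=1 y3=1 y4=1
  y1=1 y2=1 y3=0 y4=0
  y1=1 y2=1 y3=0 y4=1
Count: 6.

6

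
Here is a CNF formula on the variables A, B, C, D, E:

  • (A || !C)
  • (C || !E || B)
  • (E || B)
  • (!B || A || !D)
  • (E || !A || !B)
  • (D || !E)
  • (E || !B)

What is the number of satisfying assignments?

3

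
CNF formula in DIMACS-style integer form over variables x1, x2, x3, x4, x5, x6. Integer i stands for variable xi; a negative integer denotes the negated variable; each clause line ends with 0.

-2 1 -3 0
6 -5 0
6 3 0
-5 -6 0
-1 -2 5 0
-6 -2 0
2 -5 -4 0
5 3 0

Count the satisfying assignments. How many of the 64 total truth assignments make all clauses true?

Split on x5, then x2.
  x5=T, x2=T: a clause becomes empty — 0.
  x5=T, x2=F: a clause becomes empty — 0.
  x5=F, x2=T: a clause becomes empty — 0.
  x5=F, x2=F: forces x3=T; x1, x4, x6 free → 2^3 = 8.
Total: 0 + 0 + 0 + 8 = 8.

8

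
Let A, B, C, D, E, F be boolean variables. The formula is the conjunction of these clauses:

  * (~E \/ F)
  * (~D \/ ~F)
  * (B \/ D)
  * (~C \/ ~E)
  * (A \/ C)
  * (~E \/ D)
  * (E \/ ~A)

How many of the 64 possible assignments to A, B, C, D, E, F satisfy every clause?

The models are:
  A=0 B=0 C=1 D=1 E=0 F=0
  A=0 B=1 C=1 D=0 E=0 F=0
  A=0 B=1 C=1 D=0 E=0 F=1
  A=0 B=1 C=1 D=1 E=0 F=0
Count: 4.

4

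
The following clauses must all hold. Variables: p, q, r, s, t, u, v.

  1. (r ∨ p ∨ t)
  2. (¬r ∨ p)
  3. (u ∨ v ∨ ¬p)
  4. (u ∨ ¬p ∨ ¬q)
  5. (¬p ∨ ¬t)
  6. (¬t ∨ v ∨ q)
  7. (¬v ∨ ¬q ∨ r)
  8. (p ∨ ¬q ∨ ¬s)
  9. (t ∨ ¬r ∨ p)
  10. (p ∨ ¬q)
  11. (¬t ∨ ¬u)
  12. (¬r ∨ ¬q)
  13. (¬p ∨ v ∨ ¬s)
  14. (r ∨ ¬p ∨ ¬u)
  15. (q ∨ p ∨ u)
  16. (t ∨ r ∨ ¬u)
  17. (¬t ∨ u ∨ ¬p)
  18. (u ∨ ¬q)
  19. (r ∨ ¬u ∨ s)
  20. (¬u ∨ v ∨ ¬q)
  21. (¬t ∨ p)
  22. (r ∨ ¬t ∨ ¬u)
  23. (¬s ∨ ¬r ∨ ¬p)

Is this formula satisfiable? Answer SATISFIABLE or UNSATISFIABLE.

Try p = True.
  then t is forced to False.
For the remaining variables, q = False, r = False, s = False, u = False, v = True works.
So p = T, q = F, r = F, s = F, t = F, u = F, v = T is a satisfying assignment.

SATISFIABLE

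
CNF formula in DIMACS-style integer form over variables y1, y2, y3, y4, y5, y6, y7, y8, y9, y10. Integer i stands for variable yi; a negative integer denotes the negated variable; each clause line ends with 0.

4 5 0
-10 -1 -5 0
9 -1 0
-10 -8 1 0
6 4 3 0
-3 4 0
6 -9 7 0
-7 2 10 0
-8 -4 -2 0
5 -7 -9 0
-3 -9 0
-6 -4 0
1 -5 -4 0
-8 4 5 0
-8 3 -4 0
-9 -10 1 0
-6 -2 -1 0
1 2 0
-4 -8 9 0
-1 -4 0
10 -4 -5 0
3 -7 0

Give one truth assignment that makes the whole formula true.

y8 occurs only negated in the remaining clauses — set y8 = False.
Branch on y1: take y1 = False.
  then y2 is forced to True.
Branch on y3: take y3 = True.
  then y4 is forced to True.
  then y9 is forced to False.
  then y6 is forced to False.
  then y5 is forced to False.
y7, y10 are now unconstrained; take y7 = True, y10 = True.
Check each clause:
  1. (y4 | y5) — y4 is true.
  2. (~y5 | ~y10 | ~y1) — ~y5 is true.
  3. (~y1 | y9) — ~y1 is true.
  4. (~y10 | y1 | ~y8) — ~y8 is true.
  5. (y6 | y4 | y3) — y3 is true.
  6. (y4 | ~y3) — y4 is true.
  7. (y6 | y7 | ~y9) — y7 is true.
  8. (~y7 | y10 | y2) — y10 is true.
  9. (~y4 | ~y2 | ~y8) — ~y8 is true.
  10. (~y9 | y5 | ~y7) — ~y9 is true.
  11. (~y3 | ~y9) — ~y9 is true.
  12. (~y6 | ~y4) — ~y6 is true.
  13. (~y5 | ~y4 | y1) — ~y5 is true.
  14. (y5 | y4 | ~y8) — ~y8 is true.
  15. (~y4 | ~y8 | y3) — ~y8 is true.
  16. (y1 | ~y9 | ~y10) — ~y9 is true.
  17. (~y6 | ~y2 | ~y1) — ~y6 is true.
  18. (y2 | y1) — y2 is true.
  19. (~y4 | y9 | ~y8) — ~y8 is true.
  20. (~y1 | ~y4) — ~y1 is true.
  21. (y10 | ~y4 | ~y5) — y10 is true.
  22. (y3 | ~y7) — y3 is true.

y1 = F  y2 = T  y3 = T  y4 = T  y5 = F  y6 = F  y7 = T  y8 = F  y9 = F  y10 = T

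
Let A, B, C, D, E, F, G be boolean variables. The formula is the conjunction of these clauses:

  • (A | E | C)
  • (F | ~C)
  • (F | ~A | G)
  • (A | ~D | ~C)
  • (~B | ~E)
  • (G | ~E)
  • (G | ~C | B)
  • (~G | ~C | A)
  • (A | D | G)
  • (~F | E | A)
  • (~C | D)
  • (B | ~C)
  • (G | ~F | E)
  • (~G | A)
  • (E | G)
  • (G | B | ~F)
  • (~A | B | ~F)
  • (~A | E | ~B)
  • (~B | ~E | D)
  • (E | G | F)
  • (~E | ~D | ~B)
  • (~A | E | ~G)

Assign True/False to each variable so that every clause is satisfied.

A=T, B=F, C=F, D=T, E=T, F=F, G=T

Set A = True and propagate.
Try B = False.
  then C is forced to False.
  then F is forced to False.
  then G is forced to True.
  then E is forced to True.
D is now unconstrained; take D = True.
Every clause has at least one true literal under this assignment.
Check each clause:
  1. (C | A | E) — A is true.
  2. (~C | F) — ~C is true.
  3. (G | ~A | F) — G is true.
  4. (~D | A | ~C) — A is true.
  5. (~B | ~E) — ~B is true.
  6. (G | ~E) — G is true.
  7. (~C | G | B) — ~C is true.
  8. (A | ~G | ~C) — ~C is true.
  9. (G | A | D) — A is true.
  10. (~F | E | A) — A is true.
  11. (~C | D) — D is true.
  12. (B | ~C) — ~C is true.
  13. (~F | G | E) — ~F is true.
  14. (A | ~G) — A is true.
  15. (E | G) — E is true.
  16. (G | ~F | B) — ~F is true.
  17. (~F | ~A | B) — ~F is true.
  18. (E | ~A | ~B) — E is true.
  19. (~B | ~E | D) — D is true.
  20. (F | E | G) — E is true.
  21. (~D | ~B | ~E) — ~B is true.
  22. (E | ~A | ~G) — E is true.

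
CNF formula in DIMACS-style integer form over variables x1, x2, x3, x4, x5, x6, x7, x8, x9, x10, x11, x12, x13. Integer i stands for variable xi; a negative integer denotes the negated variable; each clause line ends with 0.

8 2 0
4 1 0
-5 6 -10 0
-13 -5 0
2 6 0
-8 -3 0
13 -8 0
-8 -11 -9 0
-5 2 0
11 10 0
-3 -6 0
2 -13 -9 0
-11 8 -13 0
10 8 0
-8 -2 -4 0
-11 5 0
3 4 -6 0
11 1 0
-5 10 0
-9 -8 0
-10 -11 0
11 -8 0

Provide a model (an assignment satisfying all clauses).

x1 = T  x2 = T  x3 = F  x4 = T  x5 = F  x6 = F  x7 = T  x8 = F  x9 = T  x10 = T  x11 = F  x12 = T  x13 = F

x1 occurs only positively in the remaining clauses — set x1 = True.
Set x2 = True and propagate.
For the remaining variables, x3 = False, x4 = True, x5 = False, x6 = False, x7 = True, x8 = False, x9 = True, x10 = True, x11 = False, x12 = True, x13 = False works.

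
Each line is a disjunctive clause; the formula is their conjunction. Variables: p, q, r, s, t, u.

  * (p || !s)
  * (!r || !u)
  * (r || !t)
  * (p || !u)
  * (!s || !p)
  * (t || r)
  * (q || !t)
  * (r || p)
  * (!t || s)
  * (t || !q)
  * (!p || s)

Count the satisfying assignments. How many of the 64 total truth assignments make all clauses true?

1

Satisfying assignments:
  p=F q=F r=T s=F t=F u=F
That's 1 in total.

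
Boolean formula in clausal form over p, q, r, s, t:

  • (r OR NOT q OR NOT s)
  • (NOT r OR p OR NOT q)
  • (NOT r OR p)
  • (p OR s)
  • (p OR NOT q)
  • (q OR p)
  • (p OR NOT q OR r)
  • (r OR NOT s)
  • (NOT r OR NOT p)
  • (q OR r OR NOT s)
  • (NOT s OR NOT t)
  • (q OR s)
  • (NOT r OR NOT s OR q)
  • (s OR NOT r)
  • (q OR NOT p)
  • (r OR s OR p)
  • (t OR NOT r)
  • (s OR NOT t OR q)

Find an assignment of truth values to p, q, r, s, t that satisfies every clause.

Try p = True.
  then r is forced to False.
  then s is forced to False.
  then q is forced to True.
t is now unconstrained; take t = True.

p=True, q=True, r=False, s=False, t=True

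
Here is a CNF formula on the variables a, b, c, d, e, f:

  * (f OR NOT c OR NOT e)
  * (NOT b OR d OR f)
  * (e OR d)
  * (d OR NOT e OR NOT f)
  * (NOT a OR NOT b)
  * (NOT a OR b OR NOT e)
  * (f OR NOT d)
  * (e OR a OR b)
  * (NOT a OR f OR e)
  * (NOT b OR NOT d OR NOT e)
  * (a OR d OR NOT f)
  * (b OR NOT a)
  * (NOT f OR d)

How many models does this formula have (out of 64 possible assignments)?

The models are:
  a=F b=F c=F d=F e=T f=F
  a=F b=F c=F d=T e=T f=T
  a=F b=F c=T d=T e=T f=T
  a=F b=T c=F d=T e=F f=T
  a=F b=T c=T d=T e=F f=T
That's 5 in total.

5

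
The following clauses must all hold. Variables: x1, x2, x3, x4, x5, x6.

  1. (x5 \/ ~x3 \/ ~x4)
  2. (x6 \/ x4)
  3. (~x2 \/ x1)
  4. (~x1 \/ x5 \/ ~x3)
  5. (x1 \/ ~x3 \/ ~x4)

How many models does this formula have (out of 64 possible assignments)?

26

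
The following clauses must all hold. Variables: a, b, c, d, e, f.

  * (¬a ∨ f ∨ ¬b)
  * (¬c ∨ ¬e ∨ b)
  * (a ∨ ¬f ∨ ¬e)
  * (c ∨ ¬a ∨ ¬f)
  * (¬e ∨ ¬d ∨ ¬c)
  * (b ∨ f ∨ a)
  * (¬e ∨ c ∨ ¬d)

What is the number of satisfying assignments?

24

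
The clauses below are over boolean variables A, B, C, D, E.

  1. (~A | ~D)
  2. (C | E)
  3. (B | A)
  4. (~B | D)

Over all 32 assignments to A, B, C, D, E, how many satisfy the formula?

The models are:
  A=0 B=1 C=0 D=1 E=1
  A=0 B=1 C=1 D=1 E=0
  A=0 B=1 C=1 D=1 E=1
  A=1 B=0 C=0 D=0 E=1
  A=1 B=0 C=1 D=0 E=0
  A=1 B=0 C=1 D=0 E=1
Count: 6.

6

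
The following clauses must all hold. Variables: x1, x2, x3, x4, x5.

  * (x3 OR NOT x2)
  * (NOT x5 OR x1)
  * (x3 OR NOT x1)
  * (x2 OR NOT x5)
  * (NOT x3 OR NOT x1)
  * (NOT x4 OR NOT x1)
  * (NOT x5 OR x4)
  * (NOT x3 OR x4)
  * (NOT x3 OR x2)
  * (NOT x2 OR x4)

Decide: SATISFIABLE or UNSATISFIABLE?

SATISFIABLE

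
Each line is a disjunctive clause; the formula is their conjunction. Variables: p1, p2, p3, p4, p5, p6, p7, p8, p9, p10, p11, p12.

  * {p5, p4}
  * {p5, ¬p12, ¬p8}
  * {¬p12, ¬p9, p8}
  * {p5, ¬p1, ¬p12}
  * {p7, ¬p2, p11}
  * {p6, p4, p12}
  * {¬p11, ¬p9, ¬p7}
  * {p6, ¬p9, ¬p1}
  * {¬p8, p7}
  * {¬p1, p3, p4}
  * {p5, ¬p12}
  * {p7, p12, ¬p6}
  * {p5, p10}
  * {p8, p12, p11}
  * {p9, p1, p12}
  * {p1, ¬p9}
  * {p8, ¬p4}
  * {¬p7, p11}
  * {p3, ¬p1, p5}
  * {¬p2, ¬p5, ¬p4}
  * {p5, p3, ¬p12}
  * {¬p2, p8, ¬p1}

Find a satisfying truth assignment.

p1 = False, p2 = True, p3 = True, p4 = False, p5 = True, p6 = True, p7 = True, p8 = False, p9 = False, p10 = False, p11 = True, p12 = True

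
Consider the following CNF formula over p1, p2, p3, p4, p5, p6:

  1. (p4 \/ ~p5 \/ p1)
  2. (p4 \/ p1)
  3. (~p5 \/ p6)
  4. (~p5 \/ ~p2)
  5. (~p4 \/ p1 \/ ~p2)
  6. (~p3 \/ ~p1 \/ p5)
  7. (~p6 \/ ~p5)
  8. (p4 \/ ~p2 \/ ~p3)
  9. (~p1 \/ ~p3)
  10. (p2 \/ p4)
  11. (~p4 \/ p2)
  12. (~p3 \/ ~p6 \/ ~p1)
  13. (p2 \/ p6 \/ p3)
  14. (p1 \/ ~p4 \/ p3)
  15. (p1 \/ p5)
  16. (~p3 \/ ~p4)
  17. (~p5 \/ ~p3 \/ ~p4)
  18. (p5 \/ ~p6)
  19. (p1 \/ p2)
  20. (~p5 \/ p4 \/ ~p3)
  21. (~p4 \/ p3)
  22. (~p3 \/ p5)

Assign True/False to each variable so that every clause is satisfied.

Set p1 = True and propagate.
  then p3 is forced to False.
  then p4 is forced to False.
  then p2 is forced to True.
  then p5 is forced to False.
  then p6 is forced to False.
Every clause has at least one true literal under this assignment.

p1 = 1, p2 = 1, p3 = 0, p4 = 0, p5 = 0, p6 = 0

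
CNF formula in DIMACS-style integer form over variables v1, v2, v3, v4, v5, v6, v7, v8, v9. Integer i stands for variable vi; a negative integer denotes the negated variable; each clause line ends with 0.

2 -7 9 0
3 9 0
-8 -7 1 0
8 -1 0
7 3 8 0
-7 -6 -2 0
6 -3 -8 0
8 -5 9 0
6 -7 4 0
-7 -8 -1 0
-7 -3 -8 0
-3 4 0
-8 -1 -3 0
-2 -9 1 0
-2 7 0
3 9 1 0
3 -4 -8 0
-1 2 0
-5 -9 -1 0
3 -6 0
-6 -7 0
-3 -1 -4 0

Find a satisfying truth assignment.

v1 = False  v2 = False  v3 = True  v4 = True  v5 = False  v6 = False  v7 = False  v8 = False  v9 = True

Check each clause:
  1. (NOT v7 OR v2 OR v9) — v9 is true.
  2. (v3 OR v9) — v9 is true.
  3. (NOT v8 OR v1 OR NOT v7) — NOT v8 is true.
  4. (NOT v1 OR v8) — NOT v1 is true.
  5. (v7 OR v8 OR v3) — v3 is true.
  6. (NOT v2 OR NOT v6 OR NOT v7) — NOT v7 is true.
  7. (NOT v8 OR v6 OR NOT v3) — NOT v8 is true.
  8. (v9 OR NOT v5 OR v8) — v9 is true.
  9. (NOT v7 OR v6 OR v4) — NOT v7 is true.
  10. (NOT v7 OR NOT v8 OR NOT v1) — NOT v8 is true.
  11. (NOT v8 OR NOT v7 OR NOT v3) — NOT v8 is true.
  12. (v4 OR NOT v3) — v4 is true.
  13. (NOT v8 OR NOT v1 OR NOT v3) — NOT v8 is true.
  14. (NOT v2 OR v1 OR NOT v9) — NOT v2 is true.
  15. (v7 OR NOT v2) — NOT v2 is true.
  16. (v9 OR v3 OR v1) — v3 is true.
  17. (v3 OR NOT v8 OR NOT v4) — NOT v8 is true.
  18. (NOT v1 OR v2) — NOT v1 is true.
  19. (NOT v1 OR NOT v5 OR NOT v9) — NOT v5 is true.
  20. (NOT v6 OR v3) — NOT v6 is true.
  21. (NOT v7 OR NOT v6) — NOT v7 is true.
  22. (NOT v3 OR NOT v4 OR NOT v1) — NOT v1 is true.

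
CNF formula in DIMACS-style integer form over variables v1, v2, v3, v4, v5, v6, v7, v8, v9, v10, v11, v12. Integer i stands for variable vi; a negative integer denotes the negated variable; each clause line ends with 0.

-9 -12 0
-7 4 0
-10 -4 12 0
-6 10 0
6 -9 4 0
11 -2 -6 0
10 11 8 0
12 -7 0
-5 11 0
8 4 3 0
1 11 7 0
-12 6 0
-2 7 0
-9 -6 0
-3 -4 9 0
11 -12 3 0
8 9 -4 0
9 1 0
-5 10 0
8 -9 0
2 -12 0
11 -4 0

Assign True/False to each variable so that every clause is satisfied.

Pure literal: v1 appears only positively; assign v1 = True.
v5 occurs only negated in the remaining clauses — set v5 = False.
Branch on v2: take v2 = False.
  then v12 is forced to False.
  then v7 is forced to False.
Try v3 = True.
Set v4 = False and propagate.
The remaining clauses are satisfied by v6 = False, v8 = False, v9 = False, v10 = True, v11 = True.
Every clause has at least one true literal under this assignment.

v1 = T, v2 = F, v3 = T, v4 = F, v5 = F, v6 = F, v7 = F, v8 = F, v9 = F, v10 = T, v11 = T, v12 = F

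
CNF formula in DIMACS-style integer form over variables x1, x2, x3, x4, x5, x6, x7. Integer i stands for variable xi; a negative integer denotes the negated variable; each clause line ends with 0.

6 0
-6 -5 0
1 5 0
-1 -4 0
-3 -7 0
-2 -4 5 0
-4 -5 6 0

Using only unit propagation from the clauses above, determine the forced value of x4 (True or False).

Unit clause (x6) sets x6 = True.
In (~x6 | ~x5), ~x6 is now false; ~x5 must hold, so x5 = False.
From (x1 | x5) and x5 = False: x1 = True.
In (~x1 | ~x4), ~x1 is now false; ~x4 must hold, so x4 = False.

False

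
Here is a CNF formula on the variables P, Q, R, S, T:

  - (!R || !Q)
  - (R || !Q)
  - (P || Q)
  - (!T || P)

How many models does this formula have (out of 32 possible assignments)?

8

The models are:
  P=1 Q=0 R=0 S=0 T=0
  P=1 Q=0 R=0 S=0 T=1
  P=1 Q=0 R=0 S=1 T=0
  P=1 Q=0 R=0 S=1 T=1
  P=1 Q=0 R=1 S=0 T=0
  P=1 Q=0 R=1 S=0 T=1
  P=1 Q=0 R=1 S=1 T=0
  P=1 Q=0 R=1 S=1 T=1
That's 8 in total.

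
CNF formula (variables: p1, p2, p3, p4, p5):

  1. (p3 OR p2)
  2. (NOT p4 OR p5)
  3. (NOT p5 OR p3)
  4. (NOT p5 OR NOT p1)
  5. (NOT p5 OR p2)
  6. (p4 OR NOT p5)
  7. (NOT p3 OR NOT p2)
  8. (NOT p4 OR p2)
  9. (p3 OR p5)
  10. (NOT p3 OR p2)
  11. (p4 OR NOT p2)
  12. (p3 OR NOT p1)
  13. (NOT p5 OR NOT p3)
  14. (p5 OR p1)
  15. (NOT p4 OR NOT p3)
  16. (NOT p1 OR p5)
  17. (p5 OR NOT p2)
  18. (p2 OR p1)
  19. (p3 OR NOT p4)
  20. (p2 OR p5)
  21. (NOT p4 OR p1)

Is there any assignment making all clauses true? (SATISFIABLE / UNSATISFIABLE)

p5 = True:
  propagation gives p3=True; an empty clause results — contradiction.
p5 = False:
  propagation gives p4=False, p3=True, p2=False; an empty clause results — contradiction.
Every branch closes, so no satisfying assignment exists.

UNSATISFIABLE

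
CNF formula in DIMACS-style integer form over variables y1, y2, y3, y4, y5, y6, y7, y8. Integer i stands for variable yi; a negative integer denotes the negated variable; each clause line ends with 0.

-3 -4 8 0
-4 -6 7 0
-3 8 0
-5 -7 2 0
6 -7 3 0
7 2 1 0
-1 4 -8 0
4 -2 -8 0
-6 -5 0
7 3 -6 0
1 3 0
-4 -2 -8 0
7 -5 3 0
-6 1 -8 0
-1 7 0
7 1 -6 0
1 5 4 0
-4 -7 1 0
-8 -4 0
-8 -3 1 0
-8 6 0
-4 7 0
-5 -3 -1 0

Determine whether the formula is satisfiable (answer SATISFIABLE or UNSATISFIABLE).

SATISFIABLE

Try y1 = True.
  then y7 is forced to True.
Set y2 = False and propagate.
  then y5 is forced to False.
Try y3 = False.
  then y6 is forced to True.
For the remaining variables, y4 = False, y8 = False works.
Every clause has at least one true literal under this assignment.
So y1=1, y2=0, y3=0, y4=0, y5=0, y6=1, y7=1, y8=0 is a satisfying assignment.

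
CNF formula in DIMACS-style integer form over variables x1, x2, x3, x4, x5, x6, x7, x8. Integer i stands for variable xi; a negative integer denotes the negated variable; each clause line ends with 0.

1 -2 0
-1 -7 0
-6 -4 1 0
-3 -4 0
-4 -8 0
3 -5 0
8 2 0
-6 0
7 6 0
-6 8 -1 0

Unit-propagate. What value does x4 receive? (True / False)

False

Unit clause (NOT x6) sets x6 = False.
In (x6 OR x7), x6 is now false; x7 must hold, so x7 = True.
(NOT x7 OR NOT x1) with x7 = True leaves only NOT x1, so x1 = False.
From (x1 OR NOT x2) and x1 = False: x2 = False.
(x2 OR x8): since x2 = False, the clause reduces to (x8). x8 = True.
From (NOT x8 OR NOT x4) and x8 = True: x4 = False.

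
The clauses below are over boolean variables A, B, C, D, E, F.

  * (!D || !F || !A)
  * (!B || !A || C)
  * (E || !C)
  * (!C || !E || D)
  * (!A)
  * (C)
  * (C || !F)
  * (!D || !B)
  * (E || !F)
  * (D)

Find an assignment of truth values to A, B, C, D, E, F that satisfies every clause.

Unit propagation: (!A) forces A = False.
Unit propagation: (C) forces C = True.
Unit propagation: (E) forces E = True.
(D) is a unit clause, so D = True.
(!B) is a unit clause, so B = False.
F is now unconstrained; take F = True.
Every clause has at least one true literal under this assignment.

A=False  B=False  C=True  D=True  E=True  F=True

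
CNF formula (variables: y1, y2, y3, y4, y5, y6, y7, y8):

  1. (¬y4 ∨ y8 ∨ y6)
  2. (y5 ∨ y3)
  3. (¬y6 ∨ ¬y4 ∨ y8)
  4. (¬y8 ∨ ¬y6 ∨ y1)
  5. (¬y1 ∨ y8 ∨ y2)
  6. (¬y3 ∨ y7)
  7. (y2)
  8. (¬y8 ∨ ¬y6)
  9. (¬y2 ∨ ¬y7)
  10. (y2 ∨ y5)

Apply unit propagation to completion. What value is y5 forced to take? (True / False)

(y2) is a unit clause: y2 = True.
(¬y7 ∨ ¬y2) with y2 = True leaves only ¬y7, so y7 = False.
In (¬y3 ∨ y7), y7 is now false; ¬y3 must hold, so y3 = False.
From (y5 ∨ y3) and y3 = False: y5 = True.

True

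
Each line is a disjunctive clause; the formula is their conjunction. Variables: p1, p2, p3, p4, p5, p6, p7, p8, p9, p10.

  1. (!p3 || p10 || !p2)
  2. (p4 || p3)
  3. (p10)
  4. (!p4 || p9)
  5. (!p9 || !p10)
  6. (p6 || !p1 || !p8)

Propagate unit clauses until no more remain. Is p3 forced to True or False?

(p10) is a unit clause: p10 = True.
From (!p9 || !p10) and p10 = True: p9 = False.
In (!p4 || p9), p9 is now false; !p4 must hold, so p4 = False.
(p3 || p4) with p4 = False leaves only p3, so p3 = True.

True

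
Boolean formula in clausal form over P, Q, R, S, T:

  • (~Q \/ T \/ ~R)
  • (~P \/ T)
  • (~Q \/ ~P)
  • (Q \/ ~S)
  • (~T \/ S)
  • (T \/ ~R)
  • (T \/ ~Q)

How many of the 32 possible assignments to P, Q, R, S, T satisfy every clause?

3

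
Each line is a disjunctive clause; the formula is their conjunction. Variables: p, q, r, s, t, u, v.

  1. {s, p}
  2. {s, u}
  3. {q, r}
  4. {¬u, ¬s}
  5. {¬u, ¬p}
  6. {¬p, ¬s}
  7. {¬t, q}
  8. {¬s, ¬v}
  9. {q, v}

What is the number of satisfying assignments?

4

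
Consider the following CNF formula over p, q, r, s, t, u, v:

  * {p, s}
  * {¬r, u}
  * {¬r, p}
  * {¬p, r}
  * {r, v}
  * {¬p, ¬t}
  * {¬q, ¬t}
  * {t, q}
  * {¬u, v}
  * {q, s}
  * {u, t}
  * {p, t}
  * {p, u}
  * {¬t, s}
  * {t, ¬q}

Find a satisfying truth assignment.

p=0  q=0  r=0  s=1  t=1  u=1  v=1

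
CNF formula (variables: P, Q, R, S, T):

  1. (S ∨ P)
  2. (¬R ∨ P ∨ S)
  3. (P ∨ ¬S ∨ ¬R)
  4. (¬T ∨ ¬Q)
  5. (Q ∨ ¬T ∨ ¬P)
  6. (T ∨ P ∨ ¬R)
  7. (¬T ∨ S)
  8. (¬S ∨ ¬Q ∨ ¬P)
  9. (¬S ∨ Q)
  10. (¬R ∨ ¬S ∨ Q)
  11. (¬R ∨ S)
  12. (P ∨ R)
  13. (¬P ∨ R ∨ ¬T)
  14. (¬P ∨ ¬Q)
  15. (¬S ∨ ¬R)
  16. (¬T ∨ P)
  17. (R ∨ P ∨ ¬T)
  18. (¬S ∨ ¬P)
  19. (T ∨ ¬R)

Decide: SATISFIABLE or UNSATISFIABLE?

SATISFIABLE

Try P = True.
  then Q is forced to False.
  then T is forced to False.
  then S is forced to False.
  then R is forced to False.
So P=True, Q=False, R=False, S=False, T=False is a satisfying assignment.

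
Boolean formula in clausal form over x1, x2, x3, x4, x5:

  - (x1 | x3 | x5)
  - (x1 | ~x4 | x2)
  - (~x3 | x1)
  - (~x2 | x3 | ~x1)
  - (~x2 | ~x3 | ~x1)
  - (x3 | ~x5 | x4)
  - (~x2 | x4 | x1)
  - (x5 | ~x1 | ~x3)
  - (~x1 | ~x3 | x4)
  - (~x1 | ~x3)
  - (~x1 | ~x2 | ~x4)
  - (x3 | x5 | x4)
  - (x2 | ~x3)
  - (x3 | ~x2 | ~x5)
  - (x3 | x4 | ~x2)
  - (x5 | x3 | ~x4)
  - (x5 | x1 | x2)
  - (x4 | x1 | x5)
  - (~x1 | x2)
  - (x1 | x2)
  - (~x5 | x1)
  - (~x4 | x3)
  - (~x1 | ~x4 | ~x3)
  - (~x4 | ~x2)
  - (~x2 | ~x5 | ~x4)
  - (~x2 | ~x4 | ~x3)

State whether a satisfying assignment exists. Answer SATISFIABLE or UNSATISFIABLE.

x1 = True:
  propagation gives x3=False, x2=False; an empty clause results — contradiction.
x1 = False:
  propagation gives x3=False, x5=True; an empty clause results — contradiction.
Every branch closes, so no satisfying assignment exists.

UNSATISFIABLE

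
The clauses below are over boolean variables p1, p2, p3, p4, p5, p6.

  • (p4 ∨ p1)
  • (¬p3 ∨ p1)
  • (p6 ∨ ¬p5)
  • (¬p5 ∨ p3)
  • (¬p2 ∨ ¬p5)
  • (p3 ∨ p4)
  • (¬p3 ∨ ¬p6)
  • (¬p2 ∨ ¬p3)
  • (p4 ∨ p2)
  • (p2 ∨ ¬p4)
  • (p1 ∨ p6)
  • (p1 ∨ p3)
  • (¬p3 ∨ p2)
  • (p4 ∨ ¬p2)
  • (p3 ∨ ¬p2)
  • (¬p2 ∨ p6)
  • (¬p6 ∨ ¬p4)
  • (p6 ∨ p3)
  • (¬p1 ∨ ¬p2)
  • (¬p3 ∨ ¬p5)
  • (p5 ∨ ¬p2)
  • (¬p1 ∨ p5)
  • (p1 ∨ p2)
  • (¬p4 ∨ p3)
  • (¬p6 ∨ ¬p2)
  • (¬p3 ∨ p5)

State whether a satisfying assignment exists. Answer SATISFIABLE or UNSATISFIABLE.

UNSATISFIABLE

p2 = True:
  propagation gives p5=False; an empty clause results — contradiction.
p2 = False:
  propagation gives p4=True; an empty clause results — contradiction.
Every branch closes, so no satisfying assignment exists.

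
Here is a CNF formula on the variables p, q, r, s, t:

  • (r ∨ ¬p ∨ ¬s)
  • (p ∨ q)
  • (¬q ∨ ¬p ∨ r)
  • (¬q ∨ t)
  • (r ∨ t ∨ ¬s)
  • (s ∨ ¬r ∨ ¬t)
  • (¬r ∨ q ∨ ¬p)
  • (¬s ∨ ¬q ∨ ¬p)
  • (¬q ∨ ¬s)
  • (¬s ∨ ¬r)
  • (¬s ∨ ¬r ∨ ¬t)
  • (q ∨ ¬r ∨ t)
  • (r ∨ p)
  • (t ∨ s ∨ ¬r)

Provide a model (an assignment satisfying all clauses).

Branch on p: take p = True.
Try q = False.
  then r is forced to False.
  then s is forced to False.
t is now unconstrained; take t = True.

p=1, q=0, r=0, s=0, t=1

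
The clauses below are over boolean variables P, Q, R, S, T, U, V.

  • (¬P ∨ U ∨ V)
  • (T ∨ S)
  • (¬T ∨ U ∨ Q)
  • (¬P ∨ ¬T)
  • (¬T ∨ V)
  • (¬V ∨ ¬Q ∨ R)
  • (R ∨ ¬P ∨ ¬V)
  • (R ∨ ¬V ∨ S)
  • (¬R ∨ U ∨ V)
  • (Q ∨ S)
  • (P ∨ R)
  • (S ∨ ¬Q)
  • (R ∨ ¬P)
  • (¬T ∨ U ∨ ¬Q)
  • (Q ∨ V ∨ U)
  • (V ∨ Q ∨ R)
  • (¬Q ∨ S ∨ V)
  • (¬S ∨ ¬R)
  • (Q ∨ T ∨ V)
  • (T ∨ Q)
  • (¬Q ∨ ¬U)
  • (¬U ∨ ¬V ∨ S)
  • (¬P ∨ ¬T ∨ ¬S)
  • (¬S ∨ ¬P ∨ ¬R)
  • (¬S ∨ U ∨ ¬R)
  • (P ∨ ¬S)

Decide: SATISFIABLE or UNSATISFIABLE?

Q = True:
  propagation gives S=True, R=False, V=False, T=False; an empty clause results — contradiction.
Q = False:
  propagation gives S=True, R=False, P=True; an empty clause results — contradiction.
Every branch closes, so no satisfying assignment exists.

UNSATISFIABLE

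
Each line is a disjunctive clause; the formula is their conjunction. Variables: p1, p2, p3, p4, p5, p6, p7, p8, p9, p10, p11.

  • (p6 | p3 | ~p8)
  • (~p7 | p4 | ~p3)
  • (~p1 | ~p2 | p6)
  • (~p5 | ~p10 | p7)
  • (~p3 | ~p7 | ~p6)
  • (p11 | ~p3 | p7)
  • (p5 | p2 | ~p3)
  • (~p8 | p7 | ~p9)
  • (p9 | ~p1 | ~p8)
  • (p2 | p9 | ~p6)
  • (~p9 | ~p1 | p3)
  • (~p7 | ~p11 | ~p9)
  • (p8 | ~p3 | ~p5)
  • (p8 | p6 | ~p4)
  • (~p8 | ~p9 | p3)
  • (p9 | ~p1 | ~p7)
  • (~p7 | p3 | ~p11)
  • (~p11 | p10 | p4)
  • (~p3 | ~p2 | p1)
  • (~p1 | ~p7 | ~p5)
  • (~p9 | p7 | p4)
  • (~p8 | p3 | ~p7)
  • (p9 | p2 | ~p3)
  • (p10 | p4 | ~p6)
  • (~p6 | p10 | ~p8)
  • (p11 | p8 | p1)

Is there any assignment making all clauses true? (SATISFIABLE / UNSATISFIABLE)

SATISFIABLE

Branch on p1: take p1 = True.
For the remaining variables, p2 = True, p3 = False, p4 = True, p5 = False, p6 = True, p7 = False, p8 = False, p9 = False, p10 = True, p11 = True works.
So p1=1, p2=1, p3=0, p4=1, p5=0, p6=1, p7=0, p8=0, p9=0, p10=1, p11=1 is a satisfying assignment.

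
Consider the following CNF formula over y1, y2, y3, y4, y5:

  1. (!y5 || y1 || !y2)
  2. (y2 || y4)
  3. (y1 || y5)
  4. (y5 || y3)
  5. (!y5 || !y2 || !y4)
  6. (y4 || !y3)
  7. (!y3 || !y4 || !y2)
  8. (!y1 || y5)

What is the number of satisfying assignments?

5

The models are:
  y1=F y2=F y3=F y4=T y5=T
  y1=F y2=F y3=T y4=T y5=T
  y1=T y2=F y3=F y4=T y5=T
  y1=T y2=F y3=T y4=T y5=T
  y1=T y2=T y3=F y4=F y5=T
Count: 5.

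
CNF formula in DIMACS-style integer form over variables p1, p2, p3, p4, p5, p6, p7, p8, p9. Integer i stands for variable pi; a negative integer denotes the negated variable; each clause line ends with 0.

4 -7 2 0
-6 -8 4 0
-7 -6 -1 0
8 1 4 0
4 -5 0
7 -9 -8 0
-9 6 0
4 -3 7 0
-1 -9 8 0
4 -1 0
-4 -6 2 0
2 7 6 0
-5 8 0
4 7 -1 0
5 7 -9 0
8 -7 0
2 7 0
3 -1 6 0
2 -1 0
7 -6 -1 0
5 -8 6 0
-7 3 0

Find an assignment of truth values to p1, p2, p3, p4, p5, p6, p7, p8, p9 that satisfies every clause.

p1=0  p2=1  p3=1  p4=1  p5=0  p6=1  p7=1  p8=1  p9=1

Check each clause:
  1. (p2 || p4 || !p7) — p2 is true.
  2. (!p8 || p4 || !p6) — p4 is true.
  3. (!p6 || !p1 || !p7) — !p1 is true.
  4. (p4 || p1 || p8) — p8 is true.
  5. (p4 || !p5) — !p5 is true.
  6. (p7 || !p9 || !p8) — p7 is true.
  7. (p6 || !p9) — p6 is true.
  8. (p7 || p4 || !p3) — p4 is true.
  9. (p8 || !p1 || !p9) — p8 is true.
  10. (p4 || !p1) — p4 is true.
  11. (!p4 || p2 || !p6) — p2 is true.
  12. (p7 || p6 || p2) — p2 is true.
  13. (!p5 || p8) — p8 is true.
  14. (p4 || !p1 || p7) — p4 is true.
  15. (!p9 || p7 || p5) — p7 is true.
  16. (!p7 || p8) — p8 is true.
  17. (p2 || p7) — p2 is true.
  18. (p3 || p6 || !p1) — p3 is true.
  19. (!p1 || p2) — p2 is true.
  20. (!p6 || p7 || !p1) — !p1 is true.
  21. (!p8 || p6 || p5) — p6 is true.
  22. (!p7 || p3) — p3 is true.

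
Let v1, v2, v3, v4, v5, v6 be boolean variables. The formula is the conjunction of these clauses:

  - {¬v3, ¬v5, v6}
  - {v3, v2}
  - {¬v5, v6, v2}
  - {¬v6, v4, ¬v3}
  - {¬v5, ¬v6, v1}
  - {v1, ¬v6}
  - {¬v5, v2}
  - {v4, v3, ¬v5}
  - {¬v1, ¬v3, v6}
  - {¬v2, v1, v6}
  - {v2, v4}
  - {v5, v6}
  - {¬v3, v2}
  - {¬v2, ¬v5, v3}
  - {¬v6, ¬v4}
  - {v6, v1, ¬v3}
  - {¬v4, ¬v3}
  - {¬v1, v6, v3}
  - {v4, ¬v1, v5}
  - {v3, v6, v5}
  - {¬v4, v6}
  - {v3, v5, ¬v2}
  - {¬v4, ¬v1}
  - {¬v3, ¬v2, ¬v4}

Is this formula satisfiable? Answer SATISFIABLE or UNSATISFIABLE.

UNSATISFIABLE

v3 = True:
  propagation gives v2=True, v4=False, v6=False, v5=False; an empty clause results — contradiction.
v3 = False:
  propagation gives v2=True, v5=False; an empty clause results — contradiction.
Every branch closes, so no satisfying assignment exists.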